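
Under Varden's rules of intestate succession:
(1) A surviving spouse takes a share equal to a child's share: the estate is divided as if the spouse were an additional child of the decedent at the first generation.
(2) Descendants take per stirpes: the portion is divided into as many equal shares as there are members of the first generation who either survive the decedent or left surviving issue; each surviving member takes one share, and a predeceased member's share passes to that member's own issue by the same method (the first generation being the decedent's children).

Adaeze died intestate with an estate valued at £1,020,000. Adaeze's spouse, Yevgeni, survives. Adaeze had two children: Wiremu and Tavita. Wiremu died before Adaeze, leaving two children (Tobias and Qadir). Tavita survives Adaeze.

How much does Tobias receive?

The spouse counts as an additional share at the children's level, so there are 3 primary shares of £340,000. Yevgeni takes one such share (£340,000).
The children's combined portion (£680,000) is divided into 2 shares of £340,000: Tavita takes £340,000; Wiremu's £340,000 share passes to Wiremu's issue.
Wiremu's share (£340,000) is divided into 2 shares of £170,000: Tobias and Qadir each take £170,000.

Tobias receives £170,000.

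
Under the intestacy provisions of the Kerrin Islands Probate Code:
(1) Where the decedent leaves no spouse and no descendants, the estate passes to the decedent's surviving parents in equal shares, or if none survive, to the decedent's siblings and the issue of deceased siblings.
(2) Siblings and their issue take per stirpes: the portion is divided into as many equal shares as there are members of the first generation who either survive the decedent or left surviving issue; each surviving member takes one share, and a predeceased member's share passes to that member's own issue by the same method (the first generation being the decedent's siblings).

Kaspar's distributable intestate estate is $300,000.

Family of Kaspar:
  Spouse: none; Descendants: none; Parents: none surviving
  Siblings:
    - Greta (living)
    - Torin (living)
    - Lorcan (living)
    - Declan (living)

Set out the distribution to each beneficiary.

The entire $300,000 passes to the siblings and their issue.
That amount ($300,000) is divided into 4 shares of $75,000: Greta, Torin, Lorcan, and Declan each take $75,000.

Greta: $75,000; Torin: $75,000; Lorcan: $75,000; Declan: $75,000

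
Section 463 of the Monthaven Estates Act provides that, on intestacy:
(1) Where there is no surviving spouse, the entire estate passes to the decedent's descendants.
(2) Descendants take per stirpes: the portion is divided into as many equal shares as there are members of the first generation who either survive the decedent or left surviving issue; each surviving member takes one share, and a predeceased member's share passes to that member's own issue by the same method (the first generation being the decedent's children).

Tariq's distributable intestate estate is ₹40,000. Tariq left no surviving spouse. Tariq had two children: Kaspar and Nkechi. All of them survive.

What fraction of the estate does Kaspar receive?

The entire ₹40,000 passes to the descendants.
That amount (₹40,000) is divided into 2 shares of ₹20,000: Kaspar and Nkechi each take ₹20,000.

Kaspar receives 1/2 of the estate.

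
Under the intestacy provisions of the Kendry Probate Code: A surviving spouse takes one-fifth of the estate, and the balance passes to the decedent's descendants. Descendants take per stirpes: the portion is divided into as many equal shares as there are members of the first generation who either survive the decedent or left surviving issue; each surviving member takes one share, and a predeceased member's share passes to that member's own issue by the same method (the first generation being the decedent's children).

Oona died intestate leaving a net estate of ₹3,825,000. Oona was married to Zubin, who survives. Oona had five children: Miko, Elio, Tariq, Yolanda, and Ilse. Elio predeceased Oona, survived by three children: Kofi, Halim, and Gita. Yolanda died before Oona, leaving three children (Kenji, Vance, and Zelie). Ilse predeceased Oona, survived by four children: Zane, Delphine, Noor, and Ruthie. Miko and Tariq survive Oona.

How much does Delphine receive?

Zubin takes one-fifth of ₹3,825,000 = ₹765,000. The remaining ₹3,060,000 passes to the descendants.
The descendants' portion (₹3,060,000) is divided into 5 shares of ₹612,000: Miko and Tariq each take ₹612,000; Elio's ₹612,000 share passes to Elio's issue; Yolanda's ₹612,000 share passes to Yolanda's issue; Ilse's ₹612,000 share passes to Ilse's issue.
Elio's share (₹612,000) is divided into 3 shares of ₹204,000: Kofi, Halim, and Gita each take ₹204,000.
Yolanda's share (₹612,000) is divided into 3 shares of ₹204,000: Kenji, Vance, and Zelie each take ₹204,000.
Ilse's share (₹612,000) is divided into 4 shares of ₹153,000: Zane, Delphine, Noor, and Ruthie each take ₹153,000.

Delphine receives ₹153,000.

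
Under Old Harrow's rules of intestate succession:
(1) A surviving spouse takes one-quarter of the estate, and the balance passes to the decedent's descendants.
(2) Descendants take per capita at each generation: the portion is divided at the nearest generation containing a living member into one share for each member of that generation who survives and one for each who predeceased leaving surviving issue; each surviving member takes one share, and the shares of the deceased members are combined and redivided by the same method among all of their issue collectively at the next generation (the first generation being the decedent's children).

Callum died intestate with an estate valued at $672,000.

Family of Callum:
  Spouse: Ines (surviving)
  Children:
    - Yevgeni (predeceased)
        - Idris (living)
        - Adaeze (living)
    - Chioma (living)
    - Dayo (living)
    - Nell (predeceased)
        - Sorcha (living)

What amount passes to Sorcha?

Sorcha receives $84,000.

Ines takes one-quarter of $672,000 = $168,000. The remaining $504,000 passes to the descendants.
The descendants' portion ($504,000) is divided at the children's generation into 4 shares of $126,000. Chioma and Dayo each take $126,000. The 2 shares of the deceased (Yevgeni and Nell) are combined into a pool of $252,000.
That pool ($252,000) is divided at the grandchildren's generation equally among Idris, Adaeze, and Sorcha: $84,000 each.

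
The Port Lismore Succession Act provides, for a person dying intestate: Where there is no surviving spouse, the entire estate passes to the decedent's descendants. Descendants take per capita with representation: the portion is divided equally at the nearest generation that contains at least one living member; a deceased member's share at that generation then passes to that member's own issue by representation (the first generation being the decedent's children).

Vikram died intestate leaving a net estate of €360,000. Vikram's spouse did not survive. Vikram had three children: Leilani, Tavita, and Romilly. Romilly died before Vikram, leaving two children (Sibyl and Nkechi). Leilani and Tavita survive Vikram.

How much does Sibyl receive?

Sibyl receives €60,000.

The entire €360,000 passes to the descendants.
That amount (€360,000) is divided into 3 shares of €120,000: Leilani and Tavita each take €120,000; Romilly's €120,000 share passes to Romilly's issue.
Romilly's share (€120,000) is divided into 2 shares of €60,000: Sibyl and Nkechi each take €60,000.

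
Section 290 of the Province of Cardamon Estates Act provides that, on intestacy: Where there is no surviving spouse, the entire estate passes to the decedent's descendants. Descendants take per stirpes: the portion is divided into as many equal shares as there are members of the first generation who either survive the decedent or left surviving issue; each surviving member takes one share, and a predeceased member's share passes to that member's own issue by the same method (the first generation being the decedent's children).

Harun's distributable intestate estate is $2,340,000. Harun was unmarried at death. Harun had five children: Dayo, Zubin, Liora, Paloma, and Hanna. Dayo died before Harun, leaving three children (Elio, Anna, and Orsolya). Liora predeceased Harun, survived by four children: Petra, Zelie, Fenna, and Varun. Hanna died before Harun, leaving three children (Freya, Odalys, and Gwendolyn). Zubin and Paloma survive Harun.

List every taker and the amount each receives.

Elio: $156,000; Anna: $156,000; Orsolya: $156,000; Zubin: $468,000; Petra: $117,000; Zelie: $117,000; Fenna: $117,000; Varun: $117,000; Paloma: $468,000; Freya: $156,000; Odalys: $156,000; Gwendolyn: $156,000

The entire $2,340,000 passes to the descendants.
That amount ($2,340,000) is divided into 5 shares of $468,000: Zubin and Paloma each take $468,000; Dayo's $468,000 share passes to Dayo's issue; Liora's $468,000 share passes to Liora's issue; Hanna's $468,000 share passes to Hanna's issue.
Dayo's share ($468,000) is divided into 3 shares of $156,000: Elio, Anna, and Orsolya each take $156,000.
Liora's share ($468,000) is divided into 4 shares of $117,000: Petra, Zelie, Fenna, and Varun each take $117,000.
Hanna's share ($468,000) is divided into 3 shares of $156,000: Freya, Odalys, and Gwendolyn each take $156,000.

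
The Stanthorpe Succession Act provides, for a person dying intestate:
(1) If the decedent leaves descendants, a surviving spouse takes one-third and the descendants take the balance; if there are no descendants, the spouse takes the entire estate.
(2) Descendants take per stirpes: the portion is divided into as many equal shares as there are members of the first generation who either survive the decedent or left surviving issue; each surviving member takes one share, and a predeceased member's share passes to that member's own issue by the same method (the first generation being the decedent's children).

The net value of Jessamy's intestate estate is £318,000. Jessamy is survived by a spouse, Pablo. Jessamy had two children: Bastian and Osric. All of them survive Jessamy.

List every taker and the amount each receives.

Pablo takes one-third of £318,000 = £106,000. The remaining £212,000 passes to the descendants.
The descendants' portion (£212,000) is divided into 2 shares of £106,000: Bastian and Osric each take £106,000.

Pablo: £106,000; Bastian: £106,000; Osric: £106,000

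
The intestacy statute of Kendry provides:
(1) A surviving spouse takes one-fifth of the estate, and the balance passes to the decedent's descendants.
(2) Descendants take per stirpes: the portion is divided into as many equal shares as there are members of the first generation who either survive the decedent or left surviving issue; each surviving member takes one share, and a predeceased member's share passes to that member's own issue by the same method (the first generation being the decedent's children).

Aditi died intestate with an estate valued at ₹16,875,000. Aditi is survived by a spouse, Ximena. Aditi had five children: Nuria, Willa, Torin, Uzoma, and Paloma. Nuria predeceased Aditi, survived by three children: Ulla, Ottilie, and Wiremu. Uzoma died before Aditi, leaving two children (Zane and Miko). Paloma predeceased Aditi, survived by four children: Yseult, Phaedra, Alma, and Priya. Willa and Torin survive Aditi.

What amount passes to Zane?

Zane receives ₹1,350,000.

Ximena takes one-fifth of ₹16,875,000 = ₹3,375,000. The remaining ₹13,500,000 passes to the descendants.
The descendants' portion (₹13,500,000) is divided into 5 shares of ₹2,700,000: Willa and Torin each take ₹2,700,000; Nuria's ₹2,700,000 share passes to Nuria's issue; Uzoma's ₹2,700,000 share passes to Uzoma's issue; Paloma's ₹2,700,000 share passes to Paloma's issue.
Nuria's share (₹2,700,000) is divided into 3 shares of ₹900,000: Ulla, Ottilie, and Wiremu each take ₹900,000.
Uzoma's share (₹2,700,000) is divided into 2 shares of ₹1,350,000: Zane and Miko each take ₹1,350,000.
Paloma's share (₹2,700,000) is divided into 4 shares of ₹675,000: Yseult, Phaedra, Alma, and Priya each take ₹675,000.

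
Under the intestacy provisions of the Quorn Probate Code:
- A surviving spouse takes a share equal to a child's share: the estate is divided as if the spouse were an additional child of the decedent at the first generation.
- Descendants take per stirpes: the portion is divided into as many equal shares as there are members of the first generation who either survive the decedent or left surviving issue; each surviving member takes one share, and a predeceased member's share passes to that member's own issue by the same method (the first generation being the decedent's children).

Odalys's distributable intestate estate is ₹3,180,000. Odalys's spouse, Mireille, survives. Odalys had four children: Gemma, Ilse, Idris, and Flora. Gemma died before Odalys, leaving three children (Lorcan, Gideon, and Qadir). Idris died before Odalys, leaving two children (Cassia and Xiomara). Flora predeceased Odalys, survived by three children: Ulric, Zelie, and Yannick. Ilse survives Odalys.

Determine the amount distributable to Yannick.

Yannick receives ₹212,000.

The spouse counts as an additional share at the children's level, so there are 5 primary shares of ₹636,000. Mireille takes one such share (₹636,000).
The children's combined portion (₹2,544,000) is divided into 4 shares of ₹636,000: Ilse takes ₹636,000; Gemma's ₹636,000 share passes to Gemma's issue; Idris's ₹636,000 share passes to Idris's issue; Flora's ₹636,000 share passes to Flora's issue.
Gemma's share (₹636,000) is divided into 3 shares of ₹212,000: Lorcan, Gideon, and Qadir each take ₹212,000.
Idris's share (₹636,000) is divided into 2 shares of ₹318,000: Cassia and Xiomara each take ₹318,000.
Flora's share (₹636,000) is divided into 3 shares of ₹212,000: Ulric, Zelie, and Yannick each take ₹212,000.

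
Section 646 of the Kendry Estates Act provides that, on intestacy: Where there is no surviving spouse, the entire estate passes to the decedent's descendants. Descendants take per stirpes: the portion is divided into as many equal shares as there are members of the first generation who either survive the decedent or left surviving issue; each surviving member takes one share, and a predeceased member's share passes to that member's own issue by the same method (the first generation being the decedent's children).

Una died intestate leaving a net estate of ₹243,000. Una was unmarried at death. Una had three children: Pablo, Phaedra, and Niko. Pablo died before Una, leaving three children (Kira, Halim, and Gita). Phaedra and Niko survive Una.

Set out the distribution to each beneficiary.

Kira: ₹27,000; Halim: ₹27,000; Gita: ₹27,000; Phaedra: ₹81,000; Niko: ₹81,000

The entire ₹243,000 passes to the descendants.
That amount (₹243,000) is divided into 3 shares of ₹81,000: Phaedra and Niko each take ₹81,000; Pablo's ₹81,000 share passes to Pablo's issue.
Pablo's share (₹81,000) is divided into 3 shares of ₹27,000: Kira, Halim, and Gita each take ₹27,000.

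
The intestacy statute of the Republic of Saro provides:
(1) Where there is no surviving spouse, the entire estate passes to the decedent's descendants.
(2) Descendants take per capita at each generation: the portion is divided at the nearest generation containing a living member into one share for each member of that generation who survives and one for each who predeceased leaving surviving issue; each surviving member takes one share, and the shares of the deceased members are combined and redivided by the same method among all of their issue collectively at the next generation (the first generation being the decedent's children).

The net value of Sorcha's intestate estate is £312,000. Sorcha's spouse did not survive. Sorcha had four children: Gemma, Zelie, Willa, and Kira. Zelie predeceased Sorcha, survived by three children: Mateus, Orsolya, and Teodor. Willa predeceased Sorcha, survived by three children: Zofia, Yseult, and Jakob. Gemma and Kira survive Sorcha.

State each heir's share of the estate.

Gemma: £78,000; Mateus: £26,000; Orsolya: £26,000; Teodor: £26,000; Zofia: £26,000; Yseult: £26,000; Jakob: £26,000; Kira: £78,000

The entire £312,000 passes to the descendants.
That amount (£312,000) is divided at the children's generation into 4 shares of £78,000. Gemma and Kira each take £78,000. The 2 shares of the deceased (Zelie and Willa) are combined into a pool of £156,000.
That pool (£156,000) is divided at the grandchildren's generation equally among Mateus, Orsolya, Teodor, Zofia, Yseult, and Jakob: £26,000 each.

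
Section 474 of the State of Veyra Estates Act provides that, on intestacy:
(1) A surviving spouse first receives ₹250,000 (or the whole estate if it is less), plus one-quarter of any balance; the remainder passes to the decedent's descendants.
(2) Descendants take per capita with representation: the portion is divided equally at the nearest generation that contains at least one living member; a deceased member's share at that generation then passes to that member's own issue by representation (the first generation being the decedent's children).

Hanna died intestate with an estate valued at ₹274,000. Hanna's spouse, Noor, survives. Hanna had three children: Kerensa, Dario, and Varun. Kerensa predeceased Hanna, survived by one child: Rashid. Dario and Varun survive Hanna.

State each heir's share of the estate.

Noor: ₹256,000; Rashid: ₹6,000; Dario: ₹6,000; Varun: ₹6,000

Noor first takes ₹250,000, leaving a balance of ₹24,000. Noor then takes one-quarter of the balance (₹6,000), for a total of ₹256,000. The remaining ₹18,000 passes to the descendants.
The descendants' portion (₹18,000) is divided into 3 shares of ₹6,000: Dario and Varun each take ₹6,000; Kerensa's ₹6,000 share passes to Kerensa's issue.
Kerensa's share (₹6,000) passes entirely to Rashid.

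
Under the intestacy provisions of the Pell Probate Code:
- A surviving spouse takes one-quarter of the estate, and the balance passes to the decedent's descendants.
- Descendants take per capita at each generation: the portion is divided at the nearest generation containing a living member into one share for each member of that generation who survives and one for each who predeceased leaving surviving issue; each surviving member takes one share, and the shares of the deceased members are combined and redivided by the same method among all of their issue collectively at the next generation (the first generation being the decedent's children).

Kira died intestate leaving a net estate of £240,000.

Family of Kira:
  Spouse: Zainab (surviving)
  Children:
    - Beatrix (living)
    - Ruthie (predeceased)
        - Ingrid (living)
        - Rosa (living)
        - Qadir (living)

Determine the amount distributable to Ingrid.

Ingrid receives £30,000.

Zainab takes one-quarter of £240,000 = £60,000. The remaining £180,000 passes to the descendants.
The descendants' portion (£180,000) is divided at the children's generation into 2 shares of £90,000. Beatrix takes £90,000. The remaining share for the deceased Ruthie (£90,000) is carried to the next generation.
That pool (£90,000) is divided at the grandchildren's generation equally among Ingrid, Rosa, and Qadir: £30,000 each.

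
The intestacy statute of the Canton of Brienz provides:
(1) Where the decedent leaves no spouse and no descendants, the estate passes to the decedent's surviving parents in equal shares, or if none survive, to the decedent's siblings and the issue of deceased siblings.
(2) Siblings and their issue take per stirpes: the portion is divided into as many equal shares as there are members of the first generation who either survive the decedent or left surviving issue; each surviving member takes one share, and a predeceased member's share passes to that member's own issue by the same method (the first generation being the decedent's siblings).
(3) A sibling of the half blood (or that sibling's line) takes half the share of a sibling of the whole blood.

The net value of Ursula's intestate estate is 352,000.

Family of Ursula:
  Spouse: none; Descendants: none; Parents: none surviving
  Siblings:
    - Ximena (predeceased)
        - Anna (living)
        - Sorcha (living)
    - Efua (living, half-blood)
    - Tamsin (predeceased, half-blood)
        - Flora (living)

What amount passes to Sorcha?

The entire 352,000 passes to the siblings and their issue.
Counting each half-blood sibling's line as half a unit, there are 2 units in 352,000, so one unit is 176,000. Whole-blood lines (Ximena) take 176,000 each; half-blood lines (Efua and Tamsin) take 88,000 each.
Ximena's share (176,000) is divided into 2 shares of 88,000: Anna and Sorcha each take 88,000.
Tamsin's share (88,000) passes entirely to Flora.

Sorcha receives 88,000.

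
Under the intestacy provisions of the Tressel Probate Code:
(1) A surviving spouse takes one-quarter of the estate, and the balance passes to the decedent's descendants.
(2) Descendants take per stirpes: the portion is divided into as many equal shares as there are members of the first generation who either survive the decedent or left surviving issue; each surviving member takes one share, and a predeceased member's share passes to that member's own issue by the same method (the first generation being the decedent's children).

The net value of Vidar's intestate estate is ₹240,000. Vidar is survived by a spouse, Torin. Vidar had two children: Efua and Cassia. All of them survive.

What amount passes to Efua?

Torin takes one-quarter of ₹240,000 = ₹60,000. The remaining ₹180,000 passes to the descendants.
The descendants' portion (₹180,000) is divided into 2 shares of ₹90,000: Efua and Cassia each take ₹90,000.

Efua receives ₹90,000.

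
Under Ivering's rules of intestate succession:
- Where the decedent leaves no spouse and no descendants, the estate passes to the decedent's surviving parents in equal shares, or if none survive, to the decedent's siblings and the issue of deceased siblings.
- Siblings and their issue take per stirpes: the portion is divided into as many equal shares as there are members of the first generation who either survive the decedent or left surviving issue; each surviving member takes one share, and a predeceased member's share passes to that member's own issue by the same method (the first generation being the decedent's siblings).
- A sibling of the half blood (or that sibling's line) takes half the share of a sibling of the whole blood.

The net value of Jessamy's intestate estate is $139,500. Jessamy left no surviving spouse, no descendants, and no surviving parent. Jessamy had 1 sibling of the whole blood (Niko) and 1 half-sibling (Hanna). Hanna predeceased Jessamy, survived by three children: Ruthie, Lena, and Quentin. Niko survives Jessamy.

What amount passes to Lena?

Lena receives $15,500.

The entire $139,500 passes to the siblings and their issue.
Counting each half-blood sibling's line as half a unit, there are 3/2 units in $139,500, so one unit is $93,000. Whole-blood lines (Niko) take $93,000 each; half-blood lines (Hanna) take $46,500 each.
Hanna's share ($46,500) is divided into 3 shares of $15,500: Ruthie, Lena, and Quentin each take $15,500.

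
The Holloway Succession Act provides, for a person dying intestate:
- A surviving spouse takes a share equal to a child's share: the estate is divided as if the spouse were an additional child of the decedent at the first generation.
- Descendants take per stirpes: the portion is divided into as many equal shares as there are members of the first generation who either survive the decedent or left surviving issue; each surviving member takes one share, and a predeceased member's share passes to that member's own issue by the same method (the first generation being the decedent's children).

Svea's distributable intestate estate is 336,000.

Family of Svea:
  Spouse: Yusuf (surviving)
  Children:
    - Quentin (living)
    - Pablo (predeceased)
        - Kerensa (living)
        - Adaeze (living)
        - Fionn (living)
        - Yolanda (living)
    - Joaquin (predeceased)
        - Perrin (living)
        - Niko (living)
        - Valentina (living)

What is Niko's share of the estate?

Niko receives 28,000.

The spouse counts as an additional share at the children's level, so there are 4 primary shares of 84,000. Yusuf takes one such share (84,000).
The children's combined portion (252,000) is divided into 3 shares of 84,000: Quentin takes 84,000; Pablo's 84,000 share passes to Pablo's issue; Joaquin's 84,000 share passes to Joaquin's issue.
Pablo's share (84,000) is divided into 4 shares of 21,000: Kerensa, Adaeze, Fionn, and Yolanda each take 21,000.
Joaquin's share (84,000) is divided into 3 shares of 28,000: Perrin, Niko, and Valentina each take 28,000.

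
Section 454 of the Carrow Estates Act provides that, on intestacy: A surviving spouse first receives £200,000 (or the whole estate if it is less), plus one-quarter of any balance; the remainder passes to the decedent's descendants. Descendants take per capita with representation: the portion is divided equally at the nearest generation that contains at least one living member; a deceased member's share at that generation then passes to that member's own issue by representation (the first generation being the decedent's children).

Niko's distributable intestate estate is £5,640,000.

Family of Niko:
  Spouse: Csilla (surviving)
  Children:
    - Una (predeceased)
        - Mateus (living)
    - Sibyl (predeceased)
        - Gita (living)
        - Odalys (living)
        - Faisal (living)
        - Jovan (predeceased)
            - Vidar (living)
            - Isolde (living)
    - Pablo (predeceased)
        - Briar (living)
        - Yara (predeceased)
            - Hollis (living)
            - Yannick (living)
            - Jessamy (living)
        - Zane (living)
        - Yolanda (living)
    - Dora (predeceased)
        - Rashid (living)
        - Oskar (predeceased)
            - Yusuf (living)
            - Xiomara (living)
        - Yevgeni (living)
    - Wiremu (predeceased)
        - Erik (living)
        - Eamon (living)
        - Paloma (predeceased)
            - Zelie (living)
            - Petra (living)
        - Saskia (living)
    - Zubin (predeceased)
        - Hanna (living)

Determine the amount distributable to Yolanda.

Csilla first takes £200,000, leaving a balance of £5,440,000. Csilla then takes one-quarter of the balance (£1,360,000), for a total of £1,560,000. The remaining £4,080,000 passes to the descendants.
No child survives, so the initial division is made at the grandchildren's generation.
The descendants' portion (£4,080,000) is divided into 17 shares of £240,000: Mateus, Gita, Odalys, Faisal, Briar, Zane, Yolanda, Rashid, Yevgeni, Erik, Eamon, Saskia, and Hanna each take £240,000; Jovan's £240,000 share passes to Jovan's issue; Yara's £240,000 share passes to Yara's issue; Oskar's £240,000 share passes to Oskar's issue; Paloma's £240,000 share passes to Paloma's issue.
Jovan's share (£240,000) is divided into 2 shares of £120,000: Vidar and Isolde each take £120,000.
Yara's share (£240,000) is divided into 3 shares of £80,000: Hollis, Yannick, and Jessamy each take £80,000.
Oskar's share (£240,000) is divided into 2 shares of £120,000: Yusuf and Xiomara each take £120,000.
Paloma's share (£240,000) is divided into 2 shares of £120,000: Zelie and Petra each take £120,000.

Yolanda receives £240,000.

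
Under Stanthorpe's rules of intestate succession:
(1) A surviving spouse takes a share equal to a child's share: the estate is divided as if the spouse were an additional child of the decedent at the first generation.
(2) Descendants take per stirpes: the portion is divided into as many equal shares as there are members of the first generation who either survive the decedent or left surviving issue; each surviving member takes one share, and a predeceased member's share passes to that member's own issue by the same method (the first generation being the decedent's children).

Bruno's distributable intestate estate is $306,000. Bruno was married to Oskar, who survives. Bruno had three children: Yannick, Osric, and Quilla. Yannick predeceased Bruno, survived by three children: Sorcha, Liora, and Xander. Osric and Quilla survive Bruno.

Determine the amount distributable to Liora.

The spouse counts as an additional share at the children's level, so there are 4 primary shares of $76,500. Oskar takes one such share ($76,500).
The children's combined portion ($229,500) is divided into 3 shares of $76,500: Osric and Quilla each take $76,500; Yannick's $76,500 share passes to Yannick's issue.
Yannick's share ($76,500) is divided into 3 shares of $25,500: Sorcha, Liora, and Xander each take $25,500.

Liora receives $25,500.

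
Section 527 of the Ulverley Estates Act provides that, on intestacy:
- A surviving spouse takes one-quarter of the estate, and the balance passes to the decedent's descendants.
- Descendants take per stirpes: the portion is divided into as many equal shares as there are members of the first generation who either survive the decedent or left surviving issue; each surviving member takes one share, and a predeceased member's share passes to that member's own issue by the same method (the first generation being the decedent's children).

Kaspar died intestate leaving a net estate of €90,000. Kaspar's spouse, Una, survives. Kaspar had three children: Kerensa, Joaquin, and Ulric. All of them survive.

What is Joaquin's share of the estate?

Joaquin receives €22,500.

Una takes one-quarter of €90,000 = €22,500. The remaining €67,500 passes to the descendants.
The descendants' portion (€67,500) is divided into 3 shares of €22,500: Kerensa, Joaquin, and Ulric each take €22,500.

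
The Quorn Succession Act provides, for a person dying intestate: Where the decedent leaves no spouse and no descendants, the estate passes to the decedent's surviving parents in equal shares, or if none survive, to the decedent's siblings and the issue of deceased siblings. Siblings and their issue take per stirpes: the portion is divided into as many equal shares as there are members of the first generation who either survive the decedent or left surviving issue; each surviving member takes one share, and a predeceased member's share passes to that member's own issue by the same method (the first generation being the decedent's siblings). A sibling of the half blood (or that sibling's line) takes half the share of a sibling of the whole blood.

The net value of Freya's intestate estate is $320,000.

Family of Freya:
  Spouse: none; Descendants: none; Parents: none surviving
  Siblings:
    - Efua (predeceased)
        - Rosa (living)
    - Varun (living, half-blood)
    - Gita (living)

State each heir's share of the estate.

The entire $320,000 passes to the siblings and their issue.
Counting each half-blood sibling's line as half a unit, there are 5/2 units in $320,000, so one unit is $128,000. Whole-blood lines (Efua and Gita) take $128,000 each; half-blood lines (Varun) take $64,000 each.
Efua's share ($128,000) passes entirely to Rosa.

Rosa: $128,000; Varun: $64,000; Gita: $128,000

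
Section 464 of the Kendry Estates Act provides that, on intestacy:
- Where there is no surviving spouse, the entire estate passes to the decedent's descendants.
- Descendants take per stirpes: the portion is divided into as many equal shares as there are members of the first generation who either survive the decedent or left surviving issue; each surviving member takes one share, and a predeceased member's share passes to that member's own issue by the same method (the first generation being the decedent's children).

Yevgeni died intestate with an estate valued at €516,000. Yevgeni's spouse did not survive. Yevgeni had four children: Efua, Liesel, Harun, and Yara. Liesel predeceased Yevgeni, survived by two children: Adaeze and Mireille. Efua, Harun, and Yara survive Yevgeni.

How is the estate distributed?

Efua: €129,000; Adaeze: €64,500; Mireille: €64,500; Harun: €129,000; Yara: €129,000

The entire €516,000 passes to the descendants.
That amount (€516,000) is divided into 4 shares of €129,000: Efua, Harun, and Yara each take €129,000; Liesel's €129,000 share passes to Liesel's issue.
Liesel's share (€129,000) is divided into 2 shares of €64,500: Adaeze and Mireille each take €64,500.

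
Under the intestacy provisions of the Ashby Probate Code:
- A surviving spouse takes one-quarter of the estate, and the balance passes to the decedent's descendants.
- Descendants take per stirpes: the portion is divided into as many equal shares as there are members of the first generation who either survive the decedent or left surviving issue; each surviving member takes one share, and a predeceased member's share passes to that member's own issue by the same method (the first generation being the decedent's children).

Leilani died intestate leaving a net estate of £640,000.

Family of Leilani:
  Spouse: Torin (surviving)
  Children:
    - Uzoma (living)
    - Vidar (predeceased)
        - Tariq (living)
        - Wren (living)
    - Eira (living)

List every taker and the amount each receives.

Torin: £160,000; Uzoma: £160,000; Tariq: £80,000; Wren: £80,000; Eira: £160,000

Torin takes one-quarter of £640,000 = £160,000. The remaining £480,000 passes to the descendants.
The descendants' portion (£480,000) is divided into 3 shares of £160,000: Uzoma and Eira each take £160,000; Vidar's £160,000 share passes to Vidar's issue.
Vidar's share (£160,000) is divided into 2 shares of £80,000: Tariq and Wren each take £80,000.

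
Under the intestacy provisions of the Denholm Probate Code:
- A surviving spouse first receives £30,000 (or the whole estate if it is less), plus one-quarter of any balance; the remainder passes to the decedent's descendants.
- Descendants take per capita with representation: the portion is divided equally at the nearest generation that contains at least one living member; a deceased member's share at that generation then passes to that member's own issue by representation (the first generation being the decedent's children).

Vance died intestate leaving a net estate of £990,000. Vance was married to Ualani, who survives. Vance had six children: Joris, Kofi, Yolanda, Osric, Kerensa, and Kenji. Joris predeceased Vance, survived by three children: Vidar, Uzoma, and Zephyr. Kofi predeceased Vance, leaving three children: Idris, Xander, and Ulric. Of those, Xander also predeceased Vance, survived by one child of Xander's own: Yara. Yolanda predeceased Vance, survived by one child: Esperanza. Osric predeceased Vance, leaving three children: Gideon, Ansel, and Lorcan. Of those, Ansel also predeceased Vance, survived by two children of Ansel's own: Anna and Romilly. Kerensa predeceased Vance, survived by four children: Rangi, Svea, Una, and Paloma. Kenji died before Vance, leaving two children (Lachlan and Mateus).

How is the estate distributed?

Ualani: £270,000; Vidar: £45,000; Uzoma: £45,000; Zephyr: £45,000; Idris: £45,000; Yara: £45,000; Ulric: £45,000; Esperanza: £45,000; Gideon: £45,000; Anna: £22,500; Romilly: £22,500; Lorcan: £45,000; Rangi: £45,000; Svea: £45,000; Una: £45,000; Paloma: £45,000; Lachlan: £45,000; Mateus: £45,000

Ualani first takes £30,000, leaving a balance of £960,000. Ualani then takes one-quarter of the balance (£240,000), for a total of £270,000. The remaining £720,000 passes to the descendants.
No child survives, so the initial division is made at the grandchildren's generation.
The descendants' portion (£720,000) is divided into 16 shares of £45,000: Vidar, Uzoma, Zephyr, Idris, Ulric, Esperanza, Gideon, Lorcan, Rangi, Svea, Una, Paloma, Lachlan, and Mateus each take £45,000; Xander's £45,000 share passes to Xander's issue; Ansel's £45,000 share passes to Ansel's issue.
Xander's share (£45,000) passes entirely to Yara.
Ansel's share (£45,000) is divided into 2 shares of £22,500: Anna and Romilly each take £22,500.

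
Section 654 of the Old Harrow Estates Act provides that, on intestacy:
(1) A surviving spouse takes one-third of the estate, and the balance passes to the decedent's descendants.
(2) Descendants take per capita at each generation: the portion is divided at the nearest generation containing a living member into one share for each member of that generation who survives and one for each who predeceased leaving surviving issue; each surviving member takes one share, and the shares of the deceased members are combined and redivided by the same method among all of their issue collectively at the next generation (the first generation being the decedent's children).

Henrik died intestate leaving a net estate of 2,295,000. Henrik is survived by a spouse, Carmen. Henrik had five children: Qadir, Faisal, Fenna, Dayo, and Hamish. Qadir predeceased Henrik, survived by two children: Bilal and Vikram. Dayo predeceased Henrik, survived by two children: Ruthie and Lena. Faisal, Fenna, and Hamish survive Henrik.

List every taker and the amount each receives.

Carmen: 765,000; Bilal: 153,000; Vikram: 153,000; Faisal: 306,000; Fenna: 306,000; Ruthie: 153,000; Lena: 153,000; Hamish: 306,000

Carmen takes one-third of 2,295,000 = 765,000. The remaining 1,530,000 passes to the descendants.
The descendants' portion (1,530,000) is divided at the children's generation into 5 shares of 306,000. Faisal, Fenna, and Hamish each take 306,000. The 2 shares of the deceased (Qadir and Dayo) are combined into a pool of 612,000.
That pool (612,000) is divided at the grandchildren's generation equally among Bilal, Vikram, Ruthie, and Lena: 153,000 each.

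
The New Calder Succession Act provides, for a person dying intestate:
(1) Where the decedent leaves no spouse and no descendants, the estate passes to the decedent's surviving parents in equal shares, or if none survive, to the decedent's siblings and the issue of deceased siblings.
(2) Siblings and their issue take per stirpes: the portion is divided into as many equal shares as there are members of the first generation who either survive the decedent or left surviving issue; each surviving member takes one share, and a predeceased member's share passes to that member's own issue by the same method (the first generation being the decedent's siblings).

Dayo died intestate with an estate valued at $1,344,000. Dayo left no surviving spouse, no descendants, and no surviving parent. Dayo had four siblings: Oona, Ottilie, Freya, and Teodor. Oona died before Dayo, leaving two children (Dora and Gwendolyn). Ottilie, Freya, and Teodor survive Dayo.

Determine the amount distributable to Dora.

The entire $1,344,000 passes to the siblings and their issue.
That amount ($1,344,000) is divided into 4 shares of $336,000: Ottilie, Freya, and Teodor each take $336,000; Oona's $336,000 share passes to Oona's issue.
Oona's share ($336,000) is divided into 2 shares of $168,000: Dora and Gwendolyn each take $168,000.

Dora receives $168,000.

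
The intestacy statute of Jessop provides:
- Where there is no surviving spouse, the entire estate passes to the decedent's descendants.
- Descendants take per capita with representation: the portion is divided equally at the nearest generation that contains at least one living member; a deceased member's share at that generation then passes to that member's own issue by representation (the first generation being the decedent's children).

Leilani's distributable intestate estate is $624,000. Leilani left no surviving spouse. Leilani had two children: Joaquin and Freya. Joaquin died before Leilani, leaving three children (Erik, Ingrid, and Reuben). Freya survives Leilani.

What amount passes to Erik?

Erik receives $104,000.

The entire $624,000 passes to the descendants.
That amount ($624,000) is divided into 2 shares of $312,000: Freya takes $312,000; Joaquin's $312,000 share passes to Joaquin's issue.
Joaquin's share ($312,000) is divided into 3 shares of $104,000: Erik, Ingrid, and Reuben each take $104,000.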